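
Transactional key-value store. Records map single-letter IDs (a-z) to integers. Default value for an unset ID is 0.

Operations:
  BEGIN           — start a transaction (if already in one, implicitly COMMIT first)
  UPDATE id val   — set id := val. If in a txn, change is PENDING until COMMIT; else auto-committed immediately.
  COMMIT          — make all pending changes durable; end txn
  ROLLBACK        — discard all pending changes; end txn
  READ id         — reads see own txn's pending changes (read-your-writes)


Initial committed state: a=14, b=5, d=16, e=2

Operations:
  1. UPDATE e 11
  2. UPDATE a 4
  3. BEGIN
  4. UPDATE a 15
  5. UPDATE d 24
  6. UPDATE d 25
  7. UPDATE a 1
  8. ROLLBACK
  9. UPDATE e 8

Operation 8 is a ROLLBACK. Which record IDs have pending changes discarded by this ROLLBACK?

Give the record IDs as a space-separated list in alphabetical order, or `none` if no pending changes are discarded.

Initial committed: {a=14, b=5, d=16, e=2}
Op 1: UPDATE e=11 (auto-commit; committed e=11)
Op 2: UPDATE a=4 (auto-commit; committed a=4)
Op 3: BEGIN: in_txn=True, pending={}
Op 4: UPDATE a=15 (pending; pending now {a=15})
Op 5: UPDATE d=24 (pending; pending now {a=15, d=24})
Op 6: UPDATE d=25 (pending; pending now {a=15, d=25})
Op 7: UPDATE a=1 (pending; pending now {a=1, d=25})
Op 8: ROLLBACK: discarded pending ['a', 'd']; in_txn=False
Op 9: UPDATE e=8 (auto-commit; committed e=8)
ROLLBACK at op 8 discards: ['a', 'd']

Answer: a d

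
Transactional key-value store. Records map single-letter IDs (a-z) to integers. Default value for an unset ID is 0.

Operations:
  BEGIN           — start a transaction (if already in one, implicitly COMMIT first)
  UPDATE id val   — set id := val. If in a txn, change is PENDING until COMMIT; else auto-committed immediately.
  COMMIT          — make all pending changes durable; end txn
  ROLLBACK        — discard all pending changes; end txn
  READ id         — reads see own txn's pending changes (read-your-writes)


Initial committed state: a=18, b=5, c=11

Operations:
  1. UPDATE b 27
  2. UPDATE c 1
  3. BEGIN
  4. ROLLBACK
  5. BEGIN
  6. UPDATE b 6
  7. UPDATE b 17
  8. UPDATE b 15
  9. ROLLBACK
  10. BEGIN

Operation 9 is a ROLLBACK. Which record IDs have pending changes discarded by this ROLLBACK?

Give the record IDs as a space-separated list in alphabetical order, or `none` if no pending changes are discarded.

Initial committed: {a=18, b=5, c=11}
Op 1: UPDATE b=27 (auto-commit; committed b=27)
Op 2: UPDATE c=1 (auto-commit; committed c=1)
Op 3: BEGIN: in_txn=True, pending={}
Op 4: ROLLBACK: discarded pending []; in_txn=False
Op 5: BEGIN: in_txn=True, pending={}
Op 6: UPDATE b=6 (pending; pending now {b=6})
Op 7: UPDATE b=17 (pending; pending now {b=17})
Op 8: UPDATE b=15 (pending; pending now {b=15})
Op 9: ROLLBACK: discarded pending ['b']; in_txn=False
Op 10: BEGIN: in_txn=True, pending={}
ROLLBACK at op 9 discards: ['b']

Answer: b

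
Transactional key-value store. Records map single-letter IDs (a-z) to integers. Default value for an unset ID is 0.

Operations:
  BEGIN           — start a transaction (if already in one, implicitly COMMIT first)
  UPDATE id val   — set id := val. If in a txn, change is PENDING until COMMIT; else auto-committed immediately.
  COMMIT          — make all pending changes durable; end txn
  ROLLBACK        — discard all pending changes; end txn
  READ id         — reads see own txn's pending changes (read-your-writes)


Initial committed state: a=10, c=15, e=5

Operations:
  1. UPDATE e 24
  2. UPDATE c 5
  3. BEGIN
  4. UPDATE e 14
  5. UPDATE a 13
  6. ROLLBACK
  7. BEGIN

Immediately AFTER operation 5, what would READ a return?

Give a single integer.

Answer: 13

Derivation:
Initial committed: {a=10, c=15, e=5}
Op 1: UPDATE e=24 (auto-commit; committed e=24)
Op 2: UPDATE c=5 (auto-commit; committed c=5)
Op 3: BEGIN: in_txn=True, pending={}
Op 4: UPDATE e=14 (pending; pending now {e=14})
Op 5: UPDATE a=13 (pending; pending now {a=13, e=14})
After op 5: visible(a) = 13 (pending={a=13, e=14}, committed={a=10, c=5, e=24})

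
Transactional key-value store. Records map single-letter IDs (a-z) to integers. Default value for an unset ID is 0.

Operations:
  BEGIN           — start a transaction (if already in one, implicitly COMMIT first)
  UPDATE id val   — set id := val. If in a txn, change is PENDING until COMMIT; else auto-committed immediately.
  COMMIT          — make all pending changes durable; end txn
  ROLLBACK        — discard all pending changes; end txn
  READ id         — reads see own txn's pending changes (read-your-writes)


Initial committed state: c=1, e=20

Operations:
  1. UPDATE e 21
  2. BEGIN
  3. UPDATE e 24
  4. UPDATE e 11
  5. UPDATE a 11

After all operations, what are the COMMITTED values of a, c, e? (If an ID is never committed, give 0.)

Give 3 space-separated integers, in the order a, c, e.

Initial committed: {c=1, e=20}
Op 1: UPDATE e=21 (auto-commit; committed e=21)
Op 2: BEGIN: in_txn=True, pending={}
Op 3: UPDATE e=24 (pending; pending now {e=24})
Op 4: UPDATE e=11 (pending; pending now {e=11})
Op 5: UPDATE a=11 (pending; pending now {a=11, e=11})
Final committed: {c=1, e=21}

Answer: 0 1 21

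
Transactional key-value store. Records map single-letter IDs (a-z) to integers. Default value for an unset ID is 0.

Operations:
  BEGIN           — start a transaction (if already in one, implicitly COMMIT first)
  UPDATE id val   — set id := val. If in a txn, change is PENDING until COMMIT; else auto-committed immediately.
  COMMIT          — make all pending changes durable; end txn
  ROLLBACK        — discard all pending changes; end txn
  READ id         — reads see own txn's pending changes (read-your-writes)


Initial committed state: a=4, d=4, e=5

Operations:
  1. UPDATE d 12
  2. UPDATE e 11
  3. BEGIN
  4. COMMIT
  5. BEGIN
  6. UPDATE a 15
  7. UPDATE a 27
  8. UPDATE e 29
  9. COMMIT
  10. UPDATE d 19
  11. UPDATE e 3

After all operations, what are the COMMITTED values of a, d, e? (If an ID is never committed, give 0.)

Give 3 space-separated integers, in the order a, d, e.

Answer: 27 19 3

Derivation:
Initial committed: {a=4, d=4, e=5}
Op 1: UPDATE d=12 (auto-commit; committed d=12)
Op 2: UPDATE e=11 (auto-commit; committed e=11)
Op 3: BEGIN: in_txn=True, pending={}
Op 4: COMMIT: merged [] into committed; committed now {a=4, d=12, e=11}
Op 5: BEGIN: in_txn=True, pending={}
Op 6: UPDATE a=15 (pending; pending now {a=15})
Op 7: UPDATE a=27 (pending; pending now {a=27})
Op 8: UPDATE e=29 (pending; pending now {a=27, e=29})
Op 9: COMMIT: merged ['a', 'e'] into committed; committed now {a=27, d=12, e=29}
Op 10: UPDATE d=19 (auto-commit; committed d=19)
Op 11: UPDATE e=3 (auto-commit; committed e=3)
Final committed: {a=27, d=19, e=3}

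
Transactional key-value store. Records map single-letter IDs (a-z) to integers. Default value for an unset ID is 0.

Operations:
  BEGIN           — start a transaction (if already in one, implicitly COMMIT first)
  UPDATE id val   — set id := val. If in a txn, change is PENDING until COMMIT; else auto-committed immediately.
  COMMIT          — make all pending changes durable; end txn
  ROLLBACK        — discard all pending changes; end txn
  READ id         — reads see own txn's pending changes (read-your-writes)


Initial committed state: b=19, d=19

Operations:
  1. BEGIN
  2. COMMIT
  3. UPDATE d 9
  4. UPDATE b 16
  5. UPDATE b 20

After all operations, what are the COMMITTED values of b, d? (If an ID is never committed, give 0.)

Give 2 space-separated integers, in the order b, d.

Initial committed: {b=19, d=19}
Op 1: BEGIN: in_txn=True, pending={}
Op 2: COMMIT: merged [] into committed; committed now {b=19, d=19}
Op 3: UPDATE d=9 (auto-commit; committed d=9)
Op 4: UPDATE b=16 (auto-commit; committed b=16)
Op 5: UPDATE b=20 (auto-commit; committed b=20)
Final committed: {b=20, d=9}

Answer: 20 9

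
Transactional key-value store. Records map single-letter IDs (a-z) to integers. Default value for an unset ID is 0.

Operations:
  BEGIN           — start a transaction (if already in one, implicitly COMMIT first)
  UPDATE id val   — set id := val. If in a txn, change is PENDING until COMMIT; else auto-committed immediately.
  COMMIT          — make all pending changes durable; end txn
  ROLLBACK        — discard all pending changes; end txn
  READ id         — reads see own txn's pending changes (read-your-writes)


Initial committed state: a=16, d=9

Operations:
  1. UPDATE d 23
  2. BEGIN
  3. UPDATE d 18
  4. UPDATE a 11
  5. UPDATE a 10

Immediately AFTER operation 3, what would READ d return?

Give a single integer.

Initial committed: {a=16, d=9}
Op 1: UPDATE d=23 (auto-commit; committed d=23)
Op 2: BEGIN: in_txn=True, pending={}
Op 3: UPDATE d=18 (pending; pending now {d=18})
After op 3: visible(d) = 18 (pending={d=18}, committed={a=16, d=23})

Answer: 18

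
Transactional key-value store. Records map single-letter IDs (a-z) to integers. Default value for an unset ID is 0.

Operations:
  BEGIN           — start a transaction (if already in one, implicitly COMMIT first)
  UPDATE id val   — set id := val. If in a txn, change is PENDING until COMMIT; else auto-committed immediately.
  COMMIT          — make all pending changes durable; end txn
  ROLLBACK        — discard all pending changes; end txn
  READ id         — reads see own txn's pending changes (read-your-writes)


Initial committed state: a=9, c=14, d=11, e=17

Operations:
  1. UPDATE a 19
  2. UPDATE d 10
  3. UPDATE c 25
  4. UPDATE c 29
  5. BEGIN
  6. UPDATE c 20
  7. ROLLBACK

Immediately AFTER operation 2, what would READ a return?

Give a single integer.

Answer: 19

Derivation:
Initial committed: {a=9, c=14, d=11, e=17}
Op 1: UPDATE a=19 (auto-commit; committed a=19)
Op 2: UPDATE d=10 (auto-commit; committed d=10)
After op 2: visible(a) = 19 (pending={}, committed={a=19, c=14, d=10, e=17})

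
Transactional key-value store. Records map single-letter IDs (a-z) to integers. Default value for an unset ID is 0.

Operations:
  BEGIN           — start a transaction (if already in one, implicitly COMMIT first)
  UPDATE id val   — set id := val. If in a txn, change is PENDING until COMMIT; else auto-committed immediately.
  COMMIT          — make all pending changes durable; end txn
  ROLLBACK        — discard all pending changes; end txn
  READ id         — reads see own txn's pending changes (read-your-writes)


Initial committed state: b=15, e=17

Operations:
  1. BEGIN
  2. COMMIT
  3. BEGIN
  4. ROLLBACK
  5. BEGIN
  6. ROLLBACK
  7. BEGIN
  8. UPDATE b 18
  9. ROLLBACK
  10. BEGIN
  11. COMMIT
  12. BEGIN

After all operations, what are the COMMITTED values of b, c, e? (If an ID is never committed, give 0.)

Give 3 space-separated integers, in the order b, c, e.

Answer: 15 0 17

Derivation:
Initial committed: {b=15, e=17}
Op 1: BEGIN: in_txn=True, pending={}
Op 2: COMMIT: merged [] into committed; committed now {b=15, e=17}
Op 3: BEGIN: in_txn=True, pending={}
Op 4: ROLLBACK: discarded pending []; in_txn=False
Op 5: BEGIN: in_txn=True, pending={}
Op 6: ROLLBACK: discarded pending []; in_txn=False
Op 7: BEGIN: in_txn=True, pending={}
Op 8: UPDATE b=18 (pending; pending now {b=18})
Op 9: ROLLBACK: discarded pending ['b']; in_txn=False
Op 10: BEGIN: in_txn=True, pending={}
Op 11: COMMIT: merged [] into committed; committed now {b=15, e=17}
Op 12: BEGIN: in_txn=True, pending={}
Final committed: {b=15, e=17}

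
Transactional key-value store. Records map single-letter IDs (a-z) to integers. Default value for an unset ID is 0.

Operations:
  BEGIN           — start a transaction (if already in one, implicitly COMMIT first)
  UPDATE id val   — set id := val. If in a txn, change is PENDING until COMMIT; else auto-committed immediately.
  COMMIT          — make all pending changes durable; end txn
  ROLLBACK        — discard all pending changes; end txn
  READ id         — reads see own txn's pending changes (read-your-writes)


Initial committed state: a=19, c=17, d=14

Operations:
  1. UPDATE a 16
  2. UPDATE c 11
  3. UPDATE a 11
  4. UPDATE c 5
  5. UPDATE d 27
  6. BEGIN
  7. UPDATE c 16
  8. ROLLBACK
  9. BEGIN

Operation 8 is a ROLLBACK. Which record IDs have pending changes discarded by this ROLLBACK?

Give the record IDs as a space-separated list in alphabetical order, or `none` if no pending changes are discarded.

Answer: c

Derivation:
Initial committed: {a=19, c=17, d=14}
Op 1: UPDATE a=16 (auto-commit; committed a=16)
Op 2: UPDATE c=11 (auto-commit; committed c=11)
Op 3: UPDATE a=11 (auto-commit; committed a=11)
Op 4: UPDATE c=5 (auto-commit; committed c=5)
Op 5: UPDATE d=27 (auto-commit; committed d=27)
Op 6: BEGIN: in_txn=True, pending={}
Op 7: UPDATE c=16 (pending; pending now {c=16})
Op 8: ROLLBACK: discarded pending ['c']; in_txn=False
Op 9: BEGIN: in_txn=True, pending={}
ROLLBACK at op 8 discards: ['c']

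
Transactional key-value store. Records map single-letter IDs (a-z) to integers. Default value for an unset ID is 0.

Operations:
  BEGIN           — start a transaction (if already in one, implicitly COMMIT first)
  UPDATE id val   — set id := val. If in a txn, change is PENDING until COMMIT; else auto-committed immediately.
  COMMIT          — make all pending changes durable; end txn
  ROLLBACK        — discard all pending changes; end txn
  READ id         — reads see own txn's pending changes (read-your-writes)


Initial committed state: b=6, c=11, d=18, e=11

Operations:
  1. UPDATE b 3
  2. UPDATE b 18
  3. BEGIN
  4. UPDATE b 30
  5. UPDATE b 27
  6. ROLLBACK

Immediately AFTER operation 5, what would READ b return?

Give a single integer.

Answer: 27

Derivation:
Initial committed: {b=6, c=11, d=18, e=11}
Op 1: UPDATE b=3 (auto-commit; committed b=3)
Op 2: UPDATE b=18 (auto-commit; committed b=18)
Op 3: BEGIN: in_txn=True, pending={}
Op 4: UPDATE b=30 (pending; pending now {b=30})
Op 5: UPDATE b=27 (pending; pending now {b=27})
After op 5: visible(b) = 27 (pending={b=27}, committed={b=18, c=11, d=18, e=11})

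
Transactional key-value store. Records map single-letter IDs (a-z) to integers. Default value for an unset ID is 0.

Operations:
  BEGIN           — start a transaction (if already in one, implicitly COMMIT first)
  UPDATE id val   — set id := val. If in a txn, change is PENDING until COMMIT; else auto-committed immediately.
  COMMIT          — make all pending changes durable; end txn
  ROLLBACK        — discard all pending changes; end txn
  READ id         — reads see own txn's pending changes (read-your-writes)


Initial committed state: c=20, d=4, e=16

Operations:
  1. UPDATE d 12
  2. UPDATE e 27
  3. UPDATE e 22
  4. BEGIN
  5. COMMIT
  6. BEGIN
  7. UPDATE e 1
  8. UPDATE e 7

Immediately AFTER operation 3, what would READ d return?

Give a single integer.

Answer: 12

Derivation:
Initial committed: {c=20, d=4, e=16}
Op 1: UPDATE d=12 (auto-commit; committed d=12)
Op 2: UPDATE e=27 (auto-commit; committed e=27)
Op 3: UPDATE e=22 (auto-commit; committed e=22)
After op 3: visible(d) = 12 (pending={}, committed={c=20, d=12, e=22})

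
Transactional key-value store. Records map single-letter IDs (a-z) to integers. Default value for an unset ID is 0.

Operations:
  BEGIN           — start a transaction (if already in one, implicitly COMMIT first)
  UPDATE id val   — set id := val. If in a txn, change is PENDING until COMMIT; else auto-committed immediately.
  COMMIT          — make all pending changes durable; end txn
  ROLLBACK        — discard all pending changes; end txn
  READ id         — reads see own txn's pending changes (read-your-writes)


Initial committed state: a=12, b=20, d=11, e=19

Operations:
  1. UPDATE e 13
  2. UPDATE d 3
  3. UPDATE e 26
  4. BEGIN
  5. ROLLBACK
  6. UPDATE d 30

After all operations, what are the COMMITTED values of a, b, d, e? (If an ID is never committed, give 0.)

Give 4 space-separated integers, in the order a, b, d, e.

Initial committed: {a=12, b=20, d=11, e=19}
Op 1: UPDATE e=13 (auto-commit; committed e=13)
Op 2: UPDATE d=3 (auto-commit; committed d=3)
Op 3: UPDATE e=26 (auto-commit; committed e=26)
Op 4: BEGIN: in_txn=True, pending={}
Op 5: ROLLBACK: discarded pending []; in_txn=False
Op 6: UPDATE d=30 (auto-commit; committed d=30)
Final committed: {a=12, b=20, d=30, e=26}

Answer: 12 20 30 26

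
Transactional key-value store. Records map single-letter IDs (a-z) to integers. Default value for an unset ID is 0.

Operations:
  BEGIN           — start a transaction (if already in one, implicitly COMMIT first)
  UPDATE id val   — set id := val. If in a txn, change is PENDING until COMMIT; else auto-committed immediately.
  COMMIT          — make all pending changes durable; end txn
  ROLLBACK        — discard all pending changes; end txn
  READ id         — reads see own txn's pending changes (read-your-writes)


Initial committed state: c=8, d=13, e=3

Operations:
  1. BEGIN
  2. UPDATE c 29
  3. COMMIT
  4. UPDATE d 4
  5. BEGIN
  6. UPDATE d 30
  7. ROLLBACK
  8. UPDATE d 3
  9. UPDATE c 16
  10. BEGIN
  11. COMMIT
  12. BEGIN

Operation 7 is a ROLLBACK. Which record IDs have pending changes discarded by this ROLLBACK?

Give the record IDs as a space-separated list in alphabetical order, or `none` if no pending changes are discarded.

Answer: d

Derivation:
Initial committed: {c=8, d=13, e=3}
Op 1: BEGIN: in_txn=True, pending={}
Op 2: UPDATE c=29 (pending; pending now {c=29})
Op 3: COMMIT: merged ['c'] into committed; committed now {c=29, d=13, e=3}
Op 4: UPDATE d=4 (auto-commit; committed d=4)
Op 5: BEGIN: in_txn=True, pending={}
Op 6: UPDATE d=30 (pending; pending now {d=30})
Op 7: ROLLBACK: discarded pending ['d']; in_txn=False
Op 8: UPDATE d=3 (auto-commit; committed d=3)
Op 9: UPDATE c=16 (auto-commit; committed c=16)
Op 10: BEGIN: in_txn=True, pending={}
Op 11: COMMIT: merged [] into committed; committed now {c=16, d=3, e=3}
Op 12: BEGIN: in_txn=True, pending={}
ROLLBACK at op 7 discards: ['d']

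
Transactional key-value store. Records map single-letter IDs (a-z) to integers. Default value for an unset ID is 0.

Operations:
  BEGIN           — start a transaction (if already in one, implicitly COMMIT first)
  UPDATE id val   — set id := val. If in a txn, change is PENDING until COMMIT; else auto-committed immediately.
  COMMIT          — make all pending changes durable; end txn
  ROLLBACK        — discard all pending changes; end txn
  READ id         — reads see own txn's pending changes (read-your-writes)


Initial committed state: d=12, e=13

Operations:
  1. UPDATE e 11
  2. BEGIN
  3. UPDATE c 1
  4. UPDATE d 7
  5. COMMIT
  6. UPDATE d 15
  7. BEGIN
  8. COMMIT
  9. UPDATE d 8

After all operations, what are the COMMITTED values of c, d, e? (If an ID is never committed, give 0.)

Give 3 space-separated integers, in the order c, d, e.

Initial committed: {d=12, e=13}
Op 1: UPDATE e=11 (auto-commit; committed e=11)
Op 2: BEGIN: in_txn=True, pending={}
Op 3: UPDATE c=1 (pending; pending now {c=1})
Op 4: UPDATE d=7 (pending; pending now {c=1, d=7})
Op 5: COMMIT: merged ['c', 'd'] into committed; committed now {c=1, d=7, e=11}
Op 6: UPDATE d=15 (auto-commit; committed d=15)
Op 7: BEGIN: in_txn=True, pending={}
Op 8: COMMIT: merged [] into committed; committed now {c=1, d=15, e=11}
Op 9: UPDATE d=8 (auto-commit; committed d=8)
Final committed: {c=1, d=8, e=11}

Answer: 1 8 11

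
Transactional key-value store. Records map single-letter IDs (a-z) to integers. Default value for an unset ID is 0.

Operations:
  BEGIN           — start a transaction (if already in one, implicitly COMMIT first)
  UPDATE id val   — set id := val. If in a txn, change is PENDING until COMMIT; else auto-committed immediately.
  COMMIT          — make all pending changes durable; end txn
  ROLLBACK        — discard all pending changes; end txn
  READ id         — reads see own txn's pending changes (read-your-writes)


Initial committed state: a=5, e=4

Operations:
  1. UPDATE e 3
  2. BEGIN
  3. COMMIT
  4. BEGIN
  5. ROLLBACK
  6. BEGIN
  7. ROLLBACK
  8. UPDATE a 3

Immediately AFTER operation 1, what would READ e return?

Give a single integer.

Initial committed: {a=5, e=4}
Op 1: UPDATE e=3 (auto-commit; committed e=3)
After op 1: visible(e) = 3 (pending={}, committed={a=5, e=3})

Answer: 3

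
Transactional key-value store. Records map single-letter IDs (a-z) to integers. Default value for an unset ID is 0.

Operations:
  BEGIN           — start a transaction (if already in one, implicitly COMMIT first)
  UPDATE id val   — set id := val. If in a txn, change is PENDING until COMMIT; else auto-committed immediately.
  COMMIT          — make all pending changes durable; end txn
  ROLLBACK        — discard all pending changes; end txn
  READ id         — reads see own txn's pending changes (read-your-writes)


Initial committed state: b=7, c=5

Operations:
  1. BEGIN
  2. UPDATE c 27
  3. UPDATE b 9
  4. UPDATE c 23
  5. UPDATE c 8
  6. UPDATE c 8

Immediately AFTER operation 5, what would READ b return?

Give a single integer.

Answer: 9

Derivation:
Initial committed: {b=7, c=5}
Op 1: BEGIN: in_txn=True, pending={}
Op 2: UPDATE c=27 (pending; pending now {c=27})
Op 3: UPDATE b=9 (pending; pending now {b=9, c=27})
Op 4: UPDATE c=23 (pending; pending now {b=9, c=23})
Op 5: UPDATE c=8 (pending; pending now {b=9, c=8})
After op 5: visible(b) = 9 (pending={b=9, c=8}, committed={b=7, c=5})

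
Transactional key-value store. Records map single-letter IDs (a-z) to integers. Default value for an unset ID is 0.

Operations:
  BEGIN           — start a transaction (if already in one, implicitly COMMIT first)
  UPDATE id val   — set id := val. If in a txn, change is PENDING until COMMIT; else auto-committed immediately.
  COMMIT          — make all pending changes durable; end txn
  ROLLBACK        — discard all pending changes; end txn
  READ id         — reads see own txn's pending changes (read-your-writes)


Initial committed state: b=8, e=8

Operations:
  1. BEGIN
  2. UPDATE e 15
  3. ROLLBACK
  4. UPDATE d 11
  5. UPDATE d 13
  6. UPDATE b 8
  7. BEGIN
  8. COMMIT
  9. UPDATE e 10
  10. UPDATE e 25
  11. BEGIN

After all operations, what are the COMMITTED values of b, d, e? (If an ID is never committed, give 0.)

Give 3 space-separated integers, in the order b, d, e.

Initial committed: {b=8, e=8}
Op 1: BEGIN: in_txn=True, pending={}
Op 2: UPDATE e=15 (pending; pending now {e=15})
Op 3: ROLLBACK: discarded pending ['e']; in_txn=False
Op 4: UPDATE d=11 (auto-commit; committed d=11)
Op 5: UPDATE d=13 (auto-commit; committed d=13)
Op 6: UPDATE b=8 (auto-commit; committed b=8)
Op 7: BEGIN: in_txn=True, pending={}
Op 8: COMMIT: merged [] into committed; committed now {b=8, d=13, e=8}
Op 9: UPDATE e=10 (auto-commit; committed e=10)
Op 10: UPDATE e=25 (auto-commit; committed e=25)
Op 11: BEGIN: in_txn=True, pending={}
Final committed: {b=8, d=13, e=25}

Answer: 8 13 25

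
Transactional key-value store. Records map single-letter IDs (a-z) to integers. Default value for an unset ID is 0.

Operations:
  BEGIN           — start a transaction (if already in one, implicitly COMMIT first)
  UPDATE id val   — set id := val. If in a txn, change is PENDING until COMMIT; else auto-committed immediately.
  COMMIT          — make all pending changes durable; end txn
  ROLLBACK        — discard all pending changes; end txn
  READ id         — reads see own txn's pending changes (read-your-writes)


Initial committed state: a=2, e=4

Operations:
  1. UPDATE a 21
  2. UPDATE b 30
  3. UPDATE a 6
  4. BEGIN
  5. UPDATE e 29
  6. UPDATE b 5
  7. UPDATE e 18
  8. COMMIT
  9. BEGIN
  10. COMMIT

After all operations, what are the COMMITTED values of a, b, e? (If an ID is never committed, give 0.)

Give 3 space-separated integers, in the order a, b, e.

Answer: 6 5 18

Derivation:
Initial committed: {a=2, e=4}
Op 1: UPDATE a=21 (auto-commit; committed a=21)
Op 2: UPDATE b=30 (auto-commit; committed b=30)
Op 3: UPDATE a=6 (auto-commit; committed a=6)
Op 4: BEGIN: in_txn=True, pending={}
Op 5: UPDATE e=29 (pending; pending now {e=29})
Op 6: UPDATE b=5 (pending; pending now {b=5, e=29})
Op 7: UPDATE e=18 (pending; pending now {b=5, e=18})
Op 8: COMMIT: merged ['b', 'e'] into committed; committed now {a=6, b=5, e=18}
Op 9: BEGIN: in_txn=True, pending={}
Op 10: COMMIT: merged [] into committed; committed now {a=6, b=5, e=18}
Final committed: {a=6, b=5, e=18}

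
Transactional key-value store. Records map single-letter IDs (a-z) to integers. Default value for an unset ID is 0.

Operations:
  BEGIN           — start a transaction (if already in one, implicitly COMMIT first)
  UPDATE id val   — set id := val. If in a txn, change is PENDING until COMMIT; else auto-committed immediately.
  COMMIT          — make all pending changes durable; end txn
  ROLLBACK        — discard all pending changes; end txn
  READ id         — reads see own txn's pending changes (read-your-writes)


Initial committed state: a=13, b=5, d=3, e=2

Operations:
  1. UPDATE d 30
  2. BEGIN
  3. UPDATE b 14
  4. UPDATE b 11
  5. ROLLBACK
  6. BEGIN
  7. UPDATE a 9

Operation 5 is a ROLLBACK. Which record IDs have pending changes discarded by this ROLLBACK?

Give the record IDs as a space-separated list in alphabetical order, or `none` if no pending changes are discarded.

Answer: b

Derivation:
Initial committed: {a=13, b=5, d=3, e=2}
Op 1: UPDATE d=30 (auto-commit; committed d=30)
Op 2: BEGIN: in_txn=True, pending={}
Op 3: UPDATE b=14 (pending; pending now {b=14})
Op 4: UPDATE b=11 (pending; pending now {b=11})
Op 5: ROLLBACK: discarded pending ['b']; in_txn=False
Op 6: BEGIN: in_txn=True, pending={}
Op 7: UPDATE a=9 (pending; pending now {a=9})
ROLLBACK at op 5 discards: ['b']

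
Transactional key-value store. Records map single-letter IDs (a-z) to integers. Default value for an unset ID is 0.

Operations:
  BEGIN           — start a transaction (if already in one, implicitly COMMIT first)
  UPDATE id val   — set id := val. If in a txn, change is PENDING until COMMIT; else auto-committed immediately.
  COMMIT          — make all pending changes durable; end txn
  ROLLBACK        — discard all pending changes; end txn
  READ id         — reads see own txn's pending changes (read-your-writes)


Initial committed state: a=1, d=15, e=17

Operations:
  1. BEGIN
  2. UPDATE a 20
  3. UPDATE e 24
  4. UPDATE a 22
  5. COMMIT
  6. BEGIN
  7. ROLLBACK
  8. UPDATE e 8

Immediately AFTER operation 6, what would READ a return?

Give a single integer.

Initial committed: {a=1, d=15, e=17}
Op 1: BEGIN: in_txn=True, pending={}
Op 2: UPDATE a=20 (pending; pending now {a=20})
Op 3: UPDATE e=24 (pending; pending now {a=20, e=24})
Op 4: UPDATE a=22 (pending; pending now {a=22, e=24})
Op 5: COMMIT: merged ['a', 'e'] into committed; committed now {a=22, d=15, e=24}
Op 6: BEGIN: in_txn=True, pending={}
After op 6: visible(a) = 22 (pending={}, committed={a=22, d=15, e=24})

Answer: 22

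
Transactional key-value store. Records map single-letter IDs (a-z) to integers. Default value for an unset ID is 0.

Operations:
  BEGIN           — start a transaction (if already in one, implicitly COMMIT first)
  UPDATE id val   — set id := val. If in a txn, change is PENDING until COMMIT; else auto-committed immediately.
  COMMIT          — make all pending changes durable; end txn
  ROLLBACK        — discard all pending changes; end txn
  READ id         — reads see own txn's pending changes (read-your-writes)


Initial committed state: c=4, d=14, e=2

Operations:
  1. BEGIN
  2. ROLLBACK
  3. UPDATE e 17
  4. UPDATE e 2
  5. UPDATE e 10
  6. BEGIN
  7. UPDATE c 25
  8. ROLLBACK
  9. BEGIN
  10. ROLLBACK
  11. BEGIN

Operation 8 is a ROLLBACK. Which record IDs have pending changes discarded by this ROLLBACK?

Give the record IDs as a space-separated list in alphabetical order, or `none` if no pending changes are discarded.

Initial committed: {c=4, d=14, e=2}
Op 1: BEGIN: in_txn=True, pending={}
Op 2: ROLLBACK: discarded pending []; in_txn=False
Op 3: UPDATE e=17 (auto-commit; committed e=17)
Op 4: UPDATE e=2 (auto-commit; committed e=2)
Op 5: UPDATE e=10 (auto-commit; committed e=10)
Op 6: BEGIN: in_txn=True, pending={}
Op 7: UPDATE c=25 (pending; pending now {c=25})
Op 8: ROLLBACK: discarded pending ['c']; in_txn=False
Op 9: BEGIN: in_txn=True, pending={}
Op 10: ROLLBACK: discarded pending []; in_txn=False
Op 11: BEGIN: in_txn=True, pending={}
ROLLBACK at op 8 discards: ['c']

Answer: c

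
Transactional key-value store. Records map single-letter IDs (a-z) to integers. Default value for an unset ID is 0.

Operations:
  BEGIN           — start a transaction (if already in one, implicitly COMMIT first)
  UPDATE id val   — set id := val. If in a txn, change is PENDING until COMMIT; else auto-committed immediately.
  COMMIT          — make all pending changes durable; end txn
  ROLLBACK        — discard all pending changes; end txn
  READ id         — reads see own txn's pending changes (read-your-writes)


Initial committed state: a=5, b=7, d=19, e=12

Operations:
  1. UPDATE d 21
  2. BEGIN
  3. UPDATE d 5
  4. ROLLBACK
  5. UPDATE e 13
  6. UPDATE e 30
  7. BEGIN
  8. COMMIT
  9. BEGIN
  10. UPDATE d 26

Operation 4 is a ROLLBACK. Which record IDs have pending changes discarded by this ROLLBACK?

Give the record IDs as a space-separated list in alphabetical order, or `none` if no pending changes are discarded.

Initial committed: {a=5, b=7, d=19, e=12}
Op 1: UPDATE d=21 (auto-commit; committed d=21)
Op 2: BEGIN: in_txn=True, pending={}
Op 3: UPDATE d=5 (pending; pending now {d=5})
Op 4: ROLLBACK: discarded pending ['d']; in_txn=False
Op 5: UPDATE e=13 (auto-commit; committed e=13)
Op 6: UPDATE e=30 (auto-commit; committed e=30)
Op 7: BEGIN: in_txn=True, pending={}
Op 8: COMMIT: merged [] into committed; committed now {a=5, b=7, d=21, e=30}
Op 9: BEGIN: in_txn=True, pending={}
Op 10: UPDATE d=26 (pending; pending now {d=26})
ROLLBACK at op 4 discards: ['d']

Answer: d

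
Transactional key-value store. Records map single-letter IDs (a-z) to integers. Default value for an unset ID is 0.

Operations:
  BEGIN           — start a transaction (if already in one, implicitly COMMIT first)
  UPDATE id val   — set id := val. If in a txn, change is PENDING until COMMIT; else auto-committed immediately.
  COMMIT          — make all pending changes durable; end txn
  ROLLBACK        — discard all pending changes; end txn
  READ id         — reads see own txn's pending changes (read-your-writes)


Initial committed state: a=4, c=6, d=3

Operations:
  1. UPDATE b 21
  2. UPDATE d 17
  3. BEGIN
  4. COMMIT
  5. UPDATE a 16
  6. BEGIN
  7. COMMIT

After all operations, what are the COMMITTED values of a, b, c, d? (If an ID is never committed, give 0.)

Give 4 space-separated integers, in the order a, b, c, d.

Answer: 16 21 6 17

Derivation:
Initial committed: {a=4, c=6, d=3}
Op 1: UPDATE b=21 (auto-commit; committed b=21)
Op 2: UPDATE d=17 (auto-commit; committed d=17)
Op 3: BEGIN: in_txn=True, pending={}
Op 4: COMMIT: merged [] into committed; committed now {a=4, b=21, c=6, d=17}
Op 5: UPDATE a=16 (auto-commit; committed a=16)
Op 6: BEGIN: in_txn=True, pending={}
Op 7: COMMIT: merged [] into committed; committed now {a=16, b=21, c=6, d=17}
Final committed: {a=16, b=21, c=6, d=17}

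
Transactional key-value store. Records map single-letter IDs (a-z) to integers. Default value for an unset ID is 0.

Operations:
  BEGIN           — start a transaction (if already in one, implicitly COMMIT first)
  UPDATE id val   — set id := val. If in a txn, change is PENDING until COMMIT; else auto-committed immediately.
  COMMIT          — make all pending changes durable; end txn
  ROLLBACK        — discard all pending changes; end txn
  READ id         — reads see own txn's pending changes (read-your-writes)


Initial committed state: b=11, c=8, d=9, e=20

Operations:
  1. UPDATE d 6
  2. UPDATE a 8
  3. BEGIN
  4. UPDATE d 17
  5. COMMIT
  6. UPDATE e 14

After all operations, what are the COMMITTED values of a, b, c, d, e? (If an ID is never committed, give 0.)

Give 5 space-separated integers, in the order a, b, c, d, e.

Answer: 8 11 8 17 14

Derivation:
Initial committed: {b=11, c=8, d=9, e=20}
Op 1: UPDATE d=6 (auto-commit; committed d=6)
Op 2: UPDATE a=8 (auto-commit; committed a=8)
Op 3: BEGIN: in_txn=True, pending={}
Op 4: UPDATE d=17 (pending; pending now {d=17})
Op 5: COMMIT: merged ['d'] into committed; committed now {a=8, b=11, c=8, d=17, e=20}
Op 6: UPDATE e=14 (auto-commit; committed e=14)
Final committed: {a=8, b=11, c=8, d=17, e=14}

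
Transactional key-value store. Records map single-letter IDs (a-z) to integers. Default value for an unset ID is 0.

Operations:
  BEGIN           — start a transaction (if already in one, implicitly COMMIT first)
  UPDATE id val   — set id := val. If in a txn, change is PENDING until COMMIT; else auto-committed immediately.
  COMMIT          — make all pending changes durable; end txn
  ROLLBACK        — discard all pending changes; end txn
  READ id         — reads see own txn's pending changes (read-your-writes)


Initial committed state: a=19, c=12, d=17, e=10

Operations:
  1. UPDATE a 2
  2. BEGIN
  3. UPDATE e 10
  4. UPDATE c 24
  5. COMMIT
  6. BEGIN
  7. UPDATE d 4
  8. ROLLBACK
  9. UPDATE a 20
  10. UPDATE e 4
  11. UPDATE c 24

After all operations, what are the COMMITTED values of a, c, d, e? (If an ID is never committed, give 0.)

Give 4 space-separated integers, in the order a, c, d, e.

Answer: 20 24 17 4

Derivation:
Initial committed: {a=19, c=12, d=17, e=10}
Op 1: UPDATE a=2 (auto-commit; committed a=2)
Op 2: BEGIN: in_txn=True, pending={}
Op 3: UPDATE e=10 (pending; pending now {e=10})
Op 4: UPDATE c=24 (pending; pending now {c=24, e=10})
Op 5: COMMIT: merged ['c', 'e'] into committed; committed now {a=2, c=24, d=17, e=10}
Op 6: BEGIN: in_txn=True, pending={}
Op 7: UPDATE d=4 (pending; pending now {d=4})
Op 8: ROLLBACK: discarded pending ['d']; in_txn=False
Op 9: UPDATE a=20 (auto-commit; committed a=20)
Op 10: UPDATE e=4 (auto-commit; committed e=4)
Op 11: UPDATE c=24 (auto-commit; committed c=24)
Final committed: {a=20, c=24, d=17, e=4}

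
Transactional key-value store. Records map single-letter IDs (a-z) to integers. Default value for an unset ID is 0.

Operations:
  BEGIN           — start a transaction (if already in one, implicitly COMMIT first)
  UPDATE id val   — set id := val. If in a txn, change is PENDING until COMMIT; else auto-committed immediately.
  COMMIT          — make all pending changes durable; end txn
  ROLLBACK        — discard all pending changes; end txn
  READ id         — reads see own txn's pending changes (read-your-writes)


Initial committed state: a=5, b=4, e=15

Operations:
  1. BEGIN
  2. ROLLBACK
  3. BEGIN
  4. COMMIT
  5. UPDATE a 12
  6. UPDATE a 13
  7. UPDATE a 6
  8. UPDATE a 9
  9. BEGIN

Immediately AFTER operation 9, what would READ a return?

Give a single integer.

Initial committed: {a=5, b=4, e=15}
Op 1: BEGIN: in_txn=True, pending={}
Op 2: ROLLBACK: discarded pending []; in_txn=False
Op 3: BEGIN: in_txn=True, pending={}
Op 4: COMMIT: merged [] into committed; committed now {a=5, b=4, e=15}
Op 5: UPDATE a=12 (auto-commit; committed a=12)
Op 6: UPDATE a=13 (auto-commit; committed a=13)
Op 7: UPDATE a=6 (auto-commit; committed a=6)
Op 8: UPDATE a=9 (auto-commit; committed a=9)
Op 9: BEGIN: in_txn=True, pending={}
After op 9: visible(a) = 9 (pending={}, committed={a=9, b=4, e=15})

Answer: 9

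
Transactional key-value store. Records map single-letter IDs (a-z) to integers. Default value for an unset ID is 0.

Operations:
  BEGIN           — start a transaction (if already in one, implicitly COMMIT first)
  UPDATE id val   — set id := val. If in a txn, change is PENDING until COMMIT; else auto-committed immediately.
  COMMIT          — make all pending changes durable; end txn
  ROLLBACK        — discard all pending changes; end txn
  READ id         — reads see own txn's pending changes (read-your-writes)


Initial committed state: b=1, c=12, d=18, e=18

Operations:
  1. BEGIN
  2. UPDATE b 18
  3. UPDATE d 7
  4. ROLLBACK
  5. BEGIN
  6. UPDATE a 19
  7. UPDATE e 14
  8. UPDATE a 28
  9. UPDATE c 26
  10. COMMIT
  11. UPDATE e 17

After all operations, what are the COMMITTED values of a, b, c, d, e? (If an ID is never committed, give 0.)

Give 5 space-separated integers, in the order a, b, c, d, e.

Initial committed: {b=1, c=12, d=18, e=18}
Op 1: BEGIN: in_txn=True, pending={}
Op 2: UPDATE b=18 (pending; pending now {b=18})
Op 3: UPDATE d=7 (pending; pending now {b=18, d=7})
Op 4: ROLLBACK: discarded pending ['b', 'd']; in_txn=False
Op 5: BEGIN: in_txn=True, pending={}
Op 6: UPDATE a=19 (pending; pending now {a=19})
Op 7: UPDATE e=14 (pending; pending now {a=19, e=14})
Op 8: UPDATE a=28 (pending; pending now {a=28, e=14})
Op 9: UPDATE c=26 (pending; pending now {a=28, c=26, e=14})
Op 10: COMMIT: merged ['a', 'c', 'e'] into committed; committed now {a=28, b=1, c=26, d=18, e=14}
Op 11: UPDATE e=17 (auto-commit; committed e=17)
Final committed: {a=28, b=1, c=26, d=18, e=17}

Answer: 28 1 26 18 17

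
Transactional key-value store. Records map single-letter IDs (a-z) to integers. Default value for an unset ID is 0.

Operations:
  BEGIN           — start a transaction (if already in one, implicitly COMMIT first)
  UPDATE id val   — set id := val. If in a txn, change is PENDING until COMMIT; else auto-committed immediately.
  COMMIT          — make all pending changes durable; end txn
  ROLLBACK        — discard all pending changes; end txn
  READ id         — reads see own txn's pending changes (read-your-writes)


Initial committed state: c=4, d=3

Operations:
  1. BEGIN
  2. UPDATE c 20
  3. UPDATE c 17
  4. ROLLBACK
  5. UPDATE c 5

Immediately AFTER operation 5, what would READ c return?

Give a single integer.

Answer: 5

Derivation:
Initial committed: {c=4, d=3}
Op 1: BEGIN: in_txn=True, pending={}
Op 2: UPDATE c=20 (pending; pending now {c=20})
Op 3: UPDATE c=17 (pending; pending now {c=17})
Op 4: ROLLBACK: discarded pending ['c']; in_txn=False
Op 5: UPDATE c=5 (auto-commit; committed c=5)
After op 5: visible(c) = 5 (pending={}, committed={c=5, d=3})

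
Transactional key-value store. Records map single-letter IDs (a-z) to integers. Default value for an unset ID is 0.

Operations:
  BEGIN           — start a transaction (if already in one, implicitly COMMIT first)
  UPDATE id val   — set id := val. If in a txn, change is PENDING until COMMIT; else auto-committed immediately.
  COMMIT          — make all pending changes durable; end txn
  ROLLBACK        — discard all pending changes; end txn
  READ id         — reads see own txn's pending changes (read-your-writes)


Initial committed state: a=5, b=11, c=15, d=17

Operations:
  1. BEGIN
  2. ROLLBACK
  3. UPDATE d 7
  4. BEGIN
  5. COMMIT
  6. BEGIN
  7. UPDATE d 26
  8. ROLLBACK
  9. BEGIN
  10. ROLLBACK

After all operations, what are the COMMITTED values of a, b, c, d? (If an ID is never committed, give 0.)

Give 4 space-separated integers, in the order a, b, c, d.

Answer: 5 11 15 7

Derivation:
Initial committed: {a=5, b=11, c=15, d=17}
Op 1: BEGIN: in_txn=True, pending={}
Op 2: ROLLBACK: discarded pending []; in_txn=False
Op 3: UPDATE d=7 (auto-commit; committed d=7)
Op 4: BEGIN: in_txn=True, pending={}
Op 5: COMMIT: merged [] into committed; committed now {a=5, b=11, c=15, d=7}
Op 6: BEGIN: in_txn=True, pending={}
Op 7: UPDATE d=26 (pending; pending now {d=26})
Op 8: ROLLBACK: discarded pending ['d']; in_txn=False
Op 9: BEGIN: in_txn=True, pending={}
Op 10: ROLLBACK: discarded pending []; in_txn=False
Final committed: {a=5, b=11, c=15, d=7}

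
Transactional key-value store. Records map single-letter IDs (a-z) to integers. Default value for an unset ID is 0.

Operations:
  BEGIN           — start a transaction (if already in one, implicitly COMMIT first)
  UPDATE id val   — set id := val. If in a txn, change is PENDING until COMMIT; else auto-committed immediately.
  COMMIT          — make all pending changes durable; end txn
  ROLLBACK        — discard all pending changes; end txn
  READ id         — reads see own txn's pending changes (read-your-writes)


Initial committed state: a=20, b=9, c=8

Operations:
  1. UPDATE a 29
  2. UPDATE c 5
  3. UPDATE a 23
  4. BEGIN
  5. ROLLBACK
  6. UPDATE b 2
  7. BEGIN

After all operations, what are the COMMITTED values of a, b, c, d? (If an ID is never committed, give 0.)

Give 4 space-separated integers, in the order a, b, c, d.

Initial committed: {a=20, b=9, c=8}
Op 1: UPDATE a=29 (auto-commit; committed a=29)
Op 2: UPDATE c=5 (auto-commit; committed c=5)
Op 3: UPDATE a=23 (auto-commit; committed a=23)
Op 4: BEGIN: in_txn=True, pending={}
Op 5: ROLLBACK: discarded pending []; in_txn=False
Op 6: UPDATE b=2 (auto-commit; committed b=2)
Op 7: BEGIN: in_txn=True, pending={}
Final committed: {a=23, b=2, c=5}

Answer: 23 2 5 0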